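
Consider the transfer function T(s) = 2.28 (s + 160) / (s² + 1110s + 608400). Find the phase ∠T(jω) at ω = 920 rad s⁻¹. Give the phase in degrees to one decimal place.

-23.0°

∠(j920 + 160) = arctan(920/160) = 80.13°
∠[(j920)² + 1110(j920) + 608400] = ∠[-2.38e+05 + j1.0212e+06] = 103.12°
∠T(j920) = 80.13° − 103.12° = -22.98°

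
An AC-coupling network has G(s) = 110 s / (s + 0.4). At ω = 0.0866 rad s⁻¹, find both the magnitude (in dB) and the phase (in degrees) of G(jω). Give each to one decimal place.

|G| = 27.3 dB, ∠G = 77.8 deg

|j0.0866| = 0.0866
|j0.0866 + 0.4| = √(0.0866² + 0.4²) = 0.4093
|G(j0.0866)| = 110 × 0.0866 / 0.4093 = 23.276
20 log₁₀(23.276) = 27.34 dB
∠(j0.0866) = 90.00°
∠(j0.0866 + 0.4) = arctan(0.0866/0.4) = 12.22°
∠G(j0.0866) = 90.00° − 12.22° = 77.78°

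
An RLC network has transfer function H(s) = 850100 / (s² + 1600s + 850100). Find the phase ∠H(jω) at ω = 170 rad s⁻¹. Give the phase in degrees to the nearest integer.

∠[(j170)² + 1600(j170) + 850100] = ∠[8.212e+05 + j2.72e+05] = 18.33°
∠H(j170) = −18.33° = -18.33°

-18°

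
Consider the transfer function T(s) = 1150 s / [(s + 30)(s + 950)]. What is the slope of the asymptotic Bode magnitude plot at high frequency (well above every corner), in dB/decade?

With 1 zero and 2 poles, the high-frequency asymptotic slope is 20 × (1 − 2) = -20 dB/decade.

-20 dB/decade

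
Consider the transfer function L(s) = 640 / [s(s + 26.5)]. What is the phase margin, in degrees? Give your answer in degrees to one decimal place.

53.7 deg

Gain crossover: |L(jω)| = 1 at ω ≈ 19.5 rad s⁻¹.
∠L(j19.5) = −90° − arctan(19.5/26.5) ≈ -126.30°
PM = 180° + (-126.30°) = 53.70°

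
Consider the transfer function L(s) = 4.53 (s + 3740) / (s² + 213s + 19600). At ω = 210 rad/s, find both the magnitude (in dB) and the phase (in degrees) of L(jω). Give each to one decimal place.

|j210 + 3740| = √(210² + 3740²) = 3746
|(j210)² + 213(j210) + 19600| = |-24500 + j44730| = 5.1e+04
|L(j210)| = 4.53 × 3746 / 5.1e+04 = 0.33272
20 log₁₀(0.33272) = -9.56 dB
∠(j210 + 3740) = arctan(210/3740) = 3.21°
∠[(j210)² + 213(j210) + 19600] = ∠[-24500 + j44730] = 118.71°
∠L(j210) = 3.21° − 118.71° = -115.50°

|L| = -9.6 dB, ∠L = -115.5°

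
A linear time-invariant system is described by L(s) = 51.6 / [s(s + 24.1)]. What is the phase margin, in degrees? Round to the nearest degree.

85°

Gain crossover: |L(jω)| = 1 at ω ≈ 2.13 rad s⁻¹.
∠L(j2.13) = −90° − arctan(2.13/24.1) ≈ -95.06°
PM = 180° + (-95.06°) = 84.94°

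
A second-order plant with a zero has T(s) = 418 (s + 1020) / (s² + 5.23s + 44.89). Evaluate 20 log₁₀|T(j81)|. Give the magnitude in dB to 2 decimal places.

|j81 + 1020| = √(81² + 1020²) = 1023
|(j81)² + 5.23(j81) + 44.89| = |-6516.1 + j423.63| = 6530
|T(j81)| = 418 × 1023 / 6530 = 65.499
20 log₁₀(65.499) = 36.325 dB

36.32 dB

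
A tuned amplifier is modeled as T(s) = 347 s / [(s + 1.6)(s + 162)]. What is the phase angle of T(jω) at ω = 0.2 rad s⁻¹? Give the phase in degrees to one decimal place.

82.8°

∠(j0.2) = 90.00°
∠(j0.2 + 1.6) = arctan(0.2/1.6) = 7.13°
∠(j0.2 + 162) = arctan(0.2/162) = 0.07°
∠T(j0.2) = 90.00° − (7.13° + 0.07°) = 82.80°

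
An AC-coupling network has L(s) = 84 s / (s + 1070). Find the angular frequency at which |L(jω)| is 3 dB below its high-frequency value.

1070 rad/s

For a single-pole high-pass, the −3 dB point is at the pole: ω = 1070 rad/s.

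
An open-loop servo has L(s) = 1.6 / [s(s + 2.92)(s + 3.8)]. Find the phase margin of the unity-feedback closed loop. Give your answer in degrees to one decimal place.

85.0°

Gain crossover: |L(jω)| = 1 at ω ≈ 0.144 rad/sec.
∠L(j0.144) = −90° − arctan(0.144/2.92) − arctan(0.144/3.8) ≈ -94.99°
PM = 180° + (-94.99°) = 85.01°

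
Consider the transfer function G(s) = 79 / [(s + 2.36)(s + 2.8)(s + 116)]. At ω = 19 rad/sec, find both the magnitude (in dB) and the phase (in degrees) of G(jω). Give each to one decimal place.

|G| = -54.8 dB, ∠G = -173.8°

|j19 + 2.36| = √(19² + 2.36²) = 19.15
|j19 + 2.8| = √(19² + 2.8²) = 19.21
|j19 + 116| = √(19² + 116²) = 117.5
|G(j19)| = 79 / (19.15 × 19.21 × 117.5) = 0.0018278
20 log₁₀(0.0018278) = -54.76 dB
∠(j19 + 2.36) = arctan(19/2.36) = 82.92°
∠(j19 + 2.8) = arctan(19/2.8) = 81.62°
∠(j19 + 116) = arctan(19/116) = 9.30°
∠G(j19) = − (82.92° + 81.62° + 9.30°) = -173.84°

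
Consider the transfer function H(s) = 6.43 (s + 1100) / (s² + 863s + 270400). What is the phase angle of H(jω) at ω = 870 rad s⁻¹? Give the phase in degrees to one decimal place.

∠(j870 + 1100) = arctan(870/1100) = 38.34°
∠[(j870)² + 863(j870) + 270400] = ∠[-4.865e+05 + j7.5081e+05] = 122.94°
∠H(j870) = 38.34° − 122.94° = -84.60°

-84.6°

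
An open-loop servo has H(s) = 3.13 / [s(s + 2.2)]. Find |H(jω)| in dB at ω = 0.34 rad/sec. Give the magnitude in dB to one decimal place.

12.3 dB

|j0.34 + 2.2| = √(0.34² + 2.2²) = 2.226
|j0.34| = 0.34
|H(j0.34)| = 3.13 / (2.226 × 0.34) = 4.1354
20 log₁₀(4.1354) = 12.33 dB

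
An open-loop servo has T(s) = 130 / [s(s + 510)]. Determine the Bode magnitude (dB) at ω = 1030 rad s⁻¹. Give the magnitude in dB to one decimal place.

|j1030 + 510| = √(1030² + 510²) = 1149
|j1030| = 1030
|T(j1030)| = 130 / (1149 × 1030) = 0.00010981
20 log₁₀(0.00010981) = -79.19 dB

-79.2 dB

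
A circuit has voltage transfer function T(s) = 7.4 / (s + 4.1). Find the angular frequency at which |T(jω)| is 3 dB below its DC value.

4.1 rad/s

For a single-pole low-pass, the −3 dB point is at the pole: ω = 4.1 rad/s.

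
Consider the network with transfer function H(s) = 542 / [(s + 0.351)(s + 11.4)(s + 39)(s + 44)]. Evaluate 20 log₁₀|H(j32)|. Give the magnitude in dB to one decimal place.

|j32 + 0.351| = √(32² + 0.351²) = 32
|j32 + 11.4| = √(32² + 11.4²) = 33.97
|j32 + 39| = √(32² + 39²) = 50.45
|j32 + 44| = √(32² + 44²) = 54.41
|H(j32)| = 542 / (32 × 33.97 × 50.45 × 54.41) = 0.00018165
20 log₁₀(0.00018165) = -74.82 dB

-74.8 dB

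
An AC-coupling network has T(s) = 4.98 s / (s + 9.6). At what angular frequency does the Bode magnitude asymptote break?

The single real pole at s = −9.6 gives a corner at ω = 9.6 rad/s.

9.6 rad/s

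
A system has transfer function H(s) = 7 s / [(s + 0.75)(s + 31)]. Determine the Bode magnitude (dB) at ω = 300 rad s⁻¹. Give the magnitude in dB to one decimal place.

|j300| = 300
|j300 + 0.75| = √(300² + 0.75²) = 300
|j300 + 31| = √(300² + 31²) = 301.6
|H(j300)| = 7 × 300 / (300 × 301.6) = 0.02321
20 log₁₀(0.02321) = -32.69 dB

-32.7 dB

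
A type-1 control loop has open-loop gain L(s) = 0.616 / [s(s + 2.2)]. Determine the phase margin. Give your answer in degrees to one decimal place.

Gain crossover: |L(jω)| = 1 at ω ≈ 0.278 rad/s.
∠L(j0.278) = −90° − arctan(0.278/2.2) ≈ -97.20°
PM = 180° + (-97.20°) = 82.80°

82.8 deg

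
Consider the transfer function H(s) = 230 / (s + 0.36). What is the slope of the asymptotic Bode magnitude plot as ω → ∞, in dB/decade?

-20 dB/decade

With 0 zeros and 1 pole, the high-frequency asymptotic slope is 20 × (0 − 1) = -20 dB/decade.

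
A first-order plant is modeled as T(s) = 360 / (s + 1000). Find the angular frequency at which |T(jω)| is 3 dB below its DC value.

1000 rad s⁻¹

For a single-pole low-pass, the −3 dB point is at the pole: ω = 1000 rad s⁻¹.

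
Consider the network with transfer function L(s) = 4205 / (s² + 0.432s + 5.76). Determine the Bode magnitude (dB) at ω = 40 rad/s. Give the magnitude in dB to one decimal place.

8.4 dB

|(j40)² + 0.432(j40) + 5.76| = |-1594.2 + j17.28| = 1594
|L(j40)| = 4205 / 1594 = 2.6375
20 log₁₀(2.6375) = 8.42 dB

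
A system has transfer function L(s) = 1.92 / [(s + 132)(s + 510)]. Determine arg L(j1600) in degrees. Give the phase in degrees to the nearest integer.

∠(j1600 + 132) = arctan(1600/132) = 85.28°
∠(j1600 + 510) = arctan(1600/510) = 72.32°
∠L(j1600) = − (85.28° + 72.32°) = -157.60°

-158 deg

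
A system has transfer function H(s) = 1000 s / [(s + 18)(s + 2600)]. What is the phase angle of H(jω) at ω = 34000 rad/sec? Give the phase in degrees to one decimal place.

-85.6°

∠(j34000) = 90.00°
∠(j34000 + 18) = arctan(34000/18) = 89.97°
∠(j34000 + 2600) = arctan(34000/2600) = 85.63°
∠H(j34000) = 90.00° − (89.97° + 85.63°) = -85.60°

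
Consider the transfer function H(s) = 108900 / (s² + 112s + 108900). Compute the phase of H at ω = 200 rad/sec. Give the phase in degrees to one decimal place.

∠[(j200)² + 112(j200) + 108900] = ∠[68900 + j22400] = 18.01°
∠H(j200) = −18.01° = -18.01°

-18.0 deg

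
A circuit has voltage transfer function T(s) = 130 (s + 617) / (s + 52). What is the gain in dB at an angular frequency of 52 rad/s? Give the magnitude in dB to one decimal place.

|j52 + 617| = √(52² + 617²) = 619.2
|j52 + 52| = √(52² + 52²) = 73.54
|T(j52)| = 130 × 619.2 / 73.54 = 1094.6
20 log₁₀(1094.6) = 60.78 dB

60.8 dB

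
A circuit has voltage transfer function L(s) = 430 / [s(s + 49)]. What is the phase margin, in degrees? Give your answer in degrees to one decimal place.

80.0 deg

Gain crossover: |L(jω)| = 1 at ω ≈ 8.64 rad/s.
∠L(j8.64) = −90° − arctan(8.64/49) ≈ -100.00°
PM = 180° + (-100.00°) = 80.00°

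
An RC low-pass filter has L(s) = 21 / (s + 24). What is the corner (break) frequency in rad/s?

The single real pole at s = −24 gives a corner at ω = 24 rad/s.

24 rad/s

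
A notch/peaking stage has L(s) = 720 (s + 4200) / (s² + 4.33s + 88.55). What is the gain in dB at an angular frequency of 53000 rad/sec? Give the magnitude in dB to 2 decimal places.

-37.31 dB

|j53000 + 4200| = √(53000² + 4200²) = 5.317e+04
|(j53000)² + 4.33(j53000) + 88.55| = |-2.809e+09 + j2.2949e+05| = 2.809e+09
|L(j53000)| = 720 × 5.317e+04 / 2.809e+09 = 0.013627
20 log₁₀(0.013627) = -37.312 dB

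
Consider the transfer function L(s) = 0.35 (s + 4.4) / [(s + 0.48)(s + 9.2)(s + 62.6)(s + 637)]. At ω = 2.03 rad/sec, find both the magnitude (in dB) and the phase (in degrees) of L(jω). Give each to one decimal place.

|L| = -113.3 dB, ∠L = -66.4°

|j2.03 + 4.4| = √(2.03² + 4.4²) = 4.846
|j2.03 + 0.48| = √(2.03² + 0.48²) = 2.086
|j2.03 + 9.2| = √(2.03² + 9.2²) = 9.421
|j2.03 + 62.6| = √(2.03² + 62.6²) = 62.63
|j2.03 + 637| = √(2.03² + 637²) = 637
|L(j2.03)| = 0.35 × 4.846 / (2.086 × 9.421 × 62.63 × 637) = 2.163e-06
20 log₁₀(2.163e-06) = -113.30 dB
∠(j2.03 + 4.4) = arctan(2.03/4.4) = 24.77°
∠(j2.03 + 0.48) = arctan(2.03/0.48) = 76.70°
∠(j2.03 + 9.2) = arctan(2.03/9.2) = 12.44°
∠(j2.03 + 62.6) = arctan(2.03/62.6) = 1.86°
∠(j2.03 + 637) = arctan(2.03/637) = 0.18°
∠L(j2.03) = 24.77° − (76.70° + 12.44° + 1.86° + 0.18°) = -66.41°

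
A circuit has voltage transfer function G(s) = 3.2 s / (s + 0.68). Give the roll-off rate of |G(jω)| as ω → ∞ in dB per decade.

With 1 zero and 1 pole, the high-frequency asymptotic slope is 20 × (1 − 1) = 0 dB/decade.

0 dB/decade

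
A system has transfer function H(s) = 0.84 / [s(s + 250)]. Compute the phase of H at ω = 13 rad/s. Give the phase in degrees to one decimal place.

-93.0 deg

∠(j13 + 250) = arctan(13/250) = 2.98°
∠(j13) = 90.00°
∠H(j13) = − (2.98° + 90.00°) = -92.98°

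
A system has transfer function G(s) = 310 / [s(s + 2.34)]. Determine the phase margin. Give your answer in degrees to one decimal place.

Gain crossover: |G(jω)| = 1 at ω ≈ 17.5 rad/sec.
∠G(j17.5) = −90° − arctan(17.5/2.34) ≈ -172.40°
PM = 180° + (-172.40°) = 7.60°

7.6°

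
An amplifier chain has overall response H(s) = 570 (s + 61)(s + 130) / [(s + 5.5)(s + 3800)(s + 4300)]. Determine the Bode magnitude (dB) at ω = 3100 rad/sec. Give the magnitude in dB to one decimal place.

-23.3 dB

|j3100 + 61| = √(3100² + 61²) = 3101
|j3100 + 130| = √(3100² + 130²) = 3103
|j3100 + 5.5| = √(3100² + 5.5²) = 3100
|j3100 + 3800| = √(3100² + 3800²) = 4904
|j3100 + 4300| = √(3100² + 4300²) = 5301
|H(j3100)| = 570 × 3101 × 3103 / (3100 × 4904 × 5301) = 0.068044
20 log₁₀(0.068044) = -23.34 dB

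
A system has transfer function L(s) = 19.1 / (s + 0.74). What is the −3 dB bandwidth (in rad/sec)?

0.74 rad/sec

For a single-pole low-pass, the −3 dB point is at the pole: ω = 0.74 rad/sec.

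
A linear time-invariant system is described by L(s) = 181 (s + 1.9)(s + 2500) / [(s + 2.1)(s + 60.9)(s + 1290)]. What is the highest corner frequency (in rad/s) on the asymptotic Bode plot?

Break frequencies occur at each pole and zero magnitude: 1.9 rad/s, 2.1 rad/s, 60.9 rad/s, 1290 rad/s, 2500 rad/s.
The highest is 2500 rad/s.

2500 rad/s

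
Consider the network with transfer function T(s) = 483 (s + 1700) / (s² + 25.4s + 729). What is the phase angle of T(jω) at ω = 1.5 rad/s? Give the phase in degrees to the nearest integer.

∠(j1.5 + 1700) = arctan(1.5/1700) = 0.05°
∠[(j1.5)² + 25.4(j1.5) + 729] = ∠[726.75 + j38.1] = 3.00°
∠T(j1.5) = 0.05° − 3.00° = -2.95°

-3°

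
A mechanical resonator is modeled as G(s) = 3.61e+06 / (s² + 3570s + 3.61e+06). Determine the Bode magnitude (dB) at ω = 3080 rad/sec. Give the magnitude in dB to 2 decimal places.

-10.77 dB

|(j3080)² + 3570(j3080) + 3.61e+06| = |-5.8764e+06 + j1.0996e+07| = 1.247e+07
|G(j3080)| = 3.61e+06 / 1.247e+07 = 0.28956
20 log₁₀(0.28956) = -10.765 dB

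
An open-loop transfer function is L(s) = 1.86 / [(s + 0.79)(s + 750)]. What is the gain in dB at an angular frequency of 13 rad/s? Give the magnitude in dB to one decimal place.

-74.4 dB

|j13 + 0.79| = √(13² + 0.79²) = 13.02
|j13 + 750| = √(13² + 750²) = 750.1
|L(j13)| = 1.86 / (13.02 × 750.1) = 0.00019039
20 log₁₀(0.00019039) = -74.41 dB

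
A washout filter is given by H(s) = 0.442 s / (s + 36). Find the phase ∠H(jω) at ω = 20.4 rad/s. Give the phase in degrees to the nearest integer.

60°

∠(j20.4) = 90.00°
∠(j20.4 + 36) = arctan(20.4/36) = 29.54°
∠H(j20.4) = 90.00° − 29.54° = 60.46°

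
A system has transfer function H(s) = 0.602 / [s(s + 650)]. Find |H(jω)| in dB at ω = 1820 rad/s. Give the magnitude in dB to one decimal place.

-135.3 dB

|j1820 + 650| = √(1820² + 650²) = 1933
|j1820| = 1820
|H(j1820)| = 0.602 / (1933 × 1820) = 1.7115e-07
20 log₁₀(1.7115e-07) = -135.33 dB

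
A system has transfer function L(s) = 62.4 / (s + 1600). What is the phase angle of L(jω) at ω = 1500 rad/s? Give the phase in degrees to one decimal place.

-43.2°

∠(j1500 + 1600) = arctan(1500/1600) = 43.15°
∠L(j1500) = −43.15° = -43.15°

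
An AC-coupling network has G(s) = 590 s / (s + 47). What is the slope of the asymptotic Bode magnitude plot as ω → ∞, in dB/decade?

With 1 zero and 1 pole, the high-frequency asymptotic slope is 20 × (1 − 1) = 0 dB/decade.

0 dB/decade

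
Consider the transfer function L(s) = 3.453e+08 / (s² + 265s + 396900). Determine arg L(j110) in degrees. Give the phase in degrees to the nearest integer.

-4 deg

∠[(j110)² + 265(j110) + 396900] = ∠[3.848e+05 + j29150] = 4.33°
∠L(j110) = −4.33° = -4.33°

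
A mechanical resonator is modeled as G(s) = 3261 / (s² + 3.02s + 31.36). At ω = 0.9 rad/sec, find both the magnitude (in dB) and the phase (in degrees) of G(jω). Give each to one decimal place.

|G| = 40.5 dB, ∠G = -5.1°

|(j0.9)² + 3.02(j0.9) + 31.36| = |30.55 + j2.718| = 30.67
|G(j0.9)| = 3261 / 30.67 = 106.32
20 log₁₀(106.32) = 40.53 dB
∠[(j0.9)² + 3.02(j0.9) + 31.36] = ∠[30.55 + j2.718] = 5.08°
∠G(j0.9) = −5.08° = -5.08°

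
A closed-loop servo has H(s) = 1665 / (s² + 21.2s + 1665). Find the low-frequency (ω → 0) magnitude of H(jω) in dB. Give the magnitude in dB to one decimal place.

H(0) = 1665 / 1665 = 1
20 log₁₀(1) = 0.00 dB

0.0 dB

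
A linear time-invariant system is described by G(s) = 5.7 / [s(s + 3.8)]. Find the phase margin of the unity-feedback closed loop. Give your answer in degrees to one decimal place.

Gain crossover: |G(jω)| = 1 at ω ≈ 1.41 rad/sec.
∠G(j1.41) = −90° − arctan(1.41/3.8) ≈ -110.31°
PM = 180° + (-110.31°) = 69.69°

69.7°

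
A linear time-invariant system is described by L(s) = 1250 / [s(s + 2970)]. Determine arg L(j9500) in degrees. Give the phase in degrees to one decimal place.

∠(j9500 + 2970) = arctan(9500/2970) = 72.64°
∠(j9500) = 90.00°
∠L(j9500) = − (72.64° + 90.00°) = -162.64°

-162.6°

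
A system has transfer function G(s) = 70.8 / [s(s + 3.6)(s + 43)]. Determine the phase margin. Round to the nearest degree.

Gain crossover: |G(jω)| = 1 at ω ≈ 0.454 rad/s.
∠G(j0.454) = −90° − arctan(0.454/3.6) − arctan(0.454/43) ≈ -97.79°
PM = 180° + (-97.79°) = 82.21°

82°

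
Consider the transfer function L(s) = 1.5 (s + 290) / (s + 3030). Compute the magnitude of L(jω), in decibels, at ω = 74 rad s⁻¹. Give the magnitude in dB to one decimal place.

|j74 + 290| = √(74² + 290²) = 299.3
|j74 + 3030| = √(74² + 3030²) = 3031
|L(j74)| = 1.5 × 299.3 / 3031 = 0.14812
20 log₁₀(0.14812) = -16.59 dB

-16.6 dB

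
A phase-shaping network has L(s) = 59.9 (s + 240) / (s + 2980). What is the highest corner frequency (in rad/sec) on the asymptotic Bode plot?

Break frequencies occur at each pole and zero magnitude: 240 rad/sec, 2980 rad/sec.
The highest is 2980 rad/sec.

2980 rad/sec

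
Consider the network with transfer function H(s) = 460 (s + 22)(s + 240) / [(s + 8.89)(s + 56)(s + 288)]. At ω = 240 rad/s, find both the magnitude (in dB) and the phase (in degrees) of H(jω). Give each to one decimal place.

|j240 + 22| = √(240² + 22²) = 241
|j240 + 240| = √(240² + 240²) = 339.4
|j240 + 8.89| = √(240² + 8.89²) = 240.2
|j240 + 56| = √(240² + 56²) = 246.4
|j240 + 288| = √(240² + 288²) = 374.9
|H(j240)| = 460 × 241 × 339.4 / (240.2 × 246.4 × 374.9) = 1.6958
20 log₁₀(1.6958) = 4.59 dB
∠(j240 + 22) = arctan(240/22) = 84.76°
∠(j240 + 240) = arctan(240/240) = 45.00°
∠(j240 + 8.89) = arctan(240/8.89) = 87.88°
∠(j240 + 56) = arctan(240/56) = 76.87°
∠(j240 + 288) = arctan(240/288) = 39.81°
∠H(j240) = 84.76° + 45.00° − (87.88° + 76.87° + 39.81°) = -74.79°

|H| = 4.6 dB, ∠H = -74.8°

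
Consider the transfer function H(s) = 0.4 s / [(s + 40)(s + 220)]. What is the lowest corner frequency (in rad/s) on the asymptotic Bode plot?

Break frequencies occur at each pole and zero magnitude: 40 rad/s, 220 rad/s.
The lowest is 40 rad/s.

40 rad/s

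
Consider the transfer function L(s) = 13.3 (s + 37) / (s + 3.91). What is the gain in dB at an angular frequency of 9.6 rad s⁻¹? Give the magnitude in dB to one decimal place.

33.8 dB

|j9.6 + 37| = √(9.6² + 37²) = 38.23
|j9.6 + 3.91| = √(9.6² + 3.91²) = 10.37
|L(j9.6)| = 13.3 × 38.23 / 10.37 = 49.046
20 log₁₀(49.046) = 33.81 dB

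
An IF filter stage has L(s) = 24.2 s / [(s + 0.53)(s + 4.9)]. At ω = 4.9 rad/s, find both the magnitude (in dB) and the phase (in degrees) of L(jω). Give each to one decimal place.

|j4.9| = 4.9
|j4.9 + 0.53| = √(4.9² + 0.53²) = 4.929
|j4.9 + 4.9| = √(4.9² + 4.9²) = 6.93
|L(j4.9)| = 24.2 × 4.9 / (4.929 × 6.93) = 3.472
20 log₁₀(3.472) = 10.81 dB
∠(j4.9) = 90.00°
∠(j4.9 + 0.53) = arctan(4.9/0.53) = 83.83°
∠(j4.9 + 4.9) = arctan(4.9/4.9) = 45.00°
∠L(j4.9) = 90.00° − (83.83° + 45.00°) = -38.83°

|L| = 10.8 dB, ∠L = -38.8°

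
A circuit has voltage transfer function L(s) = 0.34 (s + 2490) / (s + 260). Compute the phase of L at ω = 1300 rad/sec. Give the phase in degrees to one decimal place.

∠(j1300 + 2490) = arctan(1300/2490) = 27.57°
∠(j1300 + 260) = arctan(1300/260) = 78.69°
∠L(j1300) = 27.57° − 78.69° = -51.12°

-51.1°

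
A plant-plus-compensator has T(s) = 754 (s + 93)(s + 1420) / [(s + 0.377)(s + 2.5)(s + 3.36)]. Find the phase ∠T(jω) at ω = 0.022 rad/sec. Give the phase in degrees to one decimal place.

-4.2 deg

∠(j0.022 + 93) = arctan(0.022/93) = 0.01°
∠(j0.022 + 1420) = arctan(0.022/1420) = 0.00°
∠(j0.022 + 0.377) = arctan(0.022/0.377) = 3.34°
∠(j0.022 + 2.5) = arctan(0.022/2.5) = 0.50°
∠(j0.022 + 3.36) = arctan(0.022/3.36) = 0.38°
∠T(j0.022) = 0.01° + 0.00° − (3.34° + 0.50° + 0.38°) = -4.20°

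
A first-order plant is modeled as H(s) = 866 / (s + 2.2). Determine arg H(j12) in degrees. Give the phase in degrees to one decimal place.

-79.6°

∠(j12 + 2.2) = arctan(12/2.2) = 79.61°
∠H(j12) = −79.61° = -79.61°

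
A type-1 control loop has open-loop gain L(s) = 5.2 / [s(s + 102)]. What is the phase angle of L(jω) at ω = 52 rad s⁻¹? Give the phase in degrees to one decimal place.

-117.0°

∠(j52 + 102) = arctan(52/102) = 27.01°
∠(j52) = 90.00°
∠L(j52) = − (27.01° + 90.00°) = -117.01°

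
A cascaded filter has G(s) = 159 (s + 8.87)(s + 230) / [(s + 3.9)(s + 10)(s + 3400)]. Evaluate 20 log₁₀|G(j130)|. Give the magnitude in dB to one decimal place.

|j130 + 8.87| = √(130² + 8.87²) = 130.3
|j130 + 230| = √(130² + 230²) = 264.2
|j130 + 3.9| = √(130² + 3.9²) = 130.1
|j130 + 10| = √(130² + 10²) = 130.4
|j130 + 3400| = √(130² + 3400²) = 3402
|G(j130)| = 159 × 130.3 × 264.2 / (130.1 × 130.4 × 3402) = 0.094868
20 log₁₀(0.094868) = -20.46 dB

-20.5 dB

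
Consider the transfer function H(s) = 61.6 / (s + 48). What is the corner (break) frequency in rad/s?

The single real pole at s = −48 gives a corner at ω = 48 rad/s.

48 rad/s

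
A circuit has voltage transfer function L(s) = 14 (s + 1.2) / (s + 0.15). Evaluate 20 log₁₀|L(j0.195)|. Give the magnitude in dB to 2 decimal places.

|j0.195 + 1.2| = √(0.195² + 1.2²) = 1.216
|j0.195 + 0.15| = √(0.195² + 0.15²) = 0.246
|L(j0.195)| = 14 × 1.216 / 0.246 = 69.183
20 log₁₀(69.183) = 36.800 dB

36.80 dB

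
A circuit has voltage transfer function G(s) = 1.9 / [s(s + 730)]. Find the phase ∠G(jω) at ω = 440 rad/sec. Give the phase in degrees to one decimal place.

∠(j440 + 730) = arctan(440/730) = 31.08°
∠(j440) = 90.00°
∠G(j440) = − (31.08° + 90.00°) = -121.08°

-121.1°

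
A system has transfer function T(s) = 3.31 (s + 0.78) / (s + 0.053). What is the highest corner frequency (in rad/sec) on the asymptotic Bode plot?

0.78 rad/sec

Break frequencies occur at each pole and zero magnitude: 0.053 rad/sec, 0.78 rad/sec.
The highest is 0.78 rad/sec.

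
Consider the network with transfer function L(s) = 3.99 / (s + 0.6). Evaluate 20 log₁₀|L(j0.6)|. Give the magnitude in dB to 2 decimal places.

|j0.6 + 0.6| = √(0.6² + 0.6²) = 0.8485
|L(j0.6)| = 3.99 / 0.8485 = 4.7023
20 log₁₀(4.7023) = 13.446 dB

13.45 dB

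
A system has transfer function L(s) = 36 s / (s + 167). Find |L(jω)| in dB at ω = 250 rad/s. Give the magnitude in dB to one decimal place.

29.5 dB

|j250| = 250
|j250 + 167| = √(250² + 167²) = 300.6
|L(j250)| = 36 × 250 / 300.6 = 29.935
20 log₁₀(29.935) = 29.52 dB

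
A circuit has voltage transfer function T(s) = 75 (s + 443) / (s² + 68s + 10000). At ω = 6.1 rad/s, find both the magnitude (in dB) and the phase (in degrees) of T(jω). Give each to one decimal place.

|T| = 10.5 dB, ∠T = -1.6°

|j6.1 + 443| = √(6.1² + 443²) = 443
|(j6.1)² + 68(j6.1) + 10000| = |9962.8 + j414.8| = 9971
|T(j6.1)| = 75 × 443 / 9971 = 3.3323
20 log₁₀(3.3323) = 10.45 dB
∠(j6.1 + 443) = arctan(6.1/443) = 0.79°
∠[(j6.1)² + 68(j6.1) + 10000] = ∠[9962.8 + j414.8] = 2.38°
∠T(j6.1) = 0.79° − 2.38° = -1.60°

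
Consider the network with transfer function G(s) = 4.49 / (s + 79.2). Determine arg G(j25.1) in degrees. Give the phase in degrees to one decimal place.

-17.6 deg

∠(j25.1 + 79.2) = arctan(25.1/79.2) = 17.58°
∠G(j25.1) = −17.58° = -17.58°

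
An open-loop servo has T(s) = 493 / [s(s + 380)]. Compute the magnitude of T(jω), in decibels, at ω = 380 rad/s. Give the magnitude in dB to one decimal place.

|j380 + 380| = √(380² + 380²) = 537.4
|j380| = 380
|T(j380)| = 493 / (537.4 × 380) = 0.0024142
20 log₁₀(0.0024142) = -52.34 dB

-52.3 dB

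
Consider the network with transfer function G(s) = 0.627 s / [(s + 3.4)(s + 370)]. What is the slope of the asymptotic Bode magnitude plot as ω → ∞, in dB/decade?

-20 dB/decade

With 1 zero and 2 poles, the high-frequency asymptotic slope is 20 × (1 − 2) = -20 dB/decade.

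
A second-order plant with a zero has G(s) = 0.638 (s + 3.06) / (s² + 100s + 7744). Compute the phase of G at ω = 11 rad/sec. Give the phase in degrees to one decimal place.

∠(j11 + 3.06) = arctan(11/3.06) = 74.45°
∠[(j11)² + 100(j11) + 7744] = ∠[7623 + j1100] = 8.21°
∠G(j11) = 74.45° − 8.21° = 66.24°

66.2 deg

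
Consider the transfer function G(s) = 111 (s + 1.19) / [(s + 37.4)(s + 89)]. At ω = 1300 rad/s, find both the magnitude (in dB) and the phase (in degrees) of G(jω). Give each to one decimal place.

|G| = -21.4 dB, ∠G = -84.5°

|j1300 + 1.19| = √(1300² + 1.19²) = 1300
|j1300 + 37.4| = √(1300² + 37.4²) = 1301
|j1300 + 89| = √(1300² + 89²) = 1303
|G(j1300)| = 111 × 1300 / (1301 × 1303) = 0.08515
20 log₁₀(0.08515) = -21.40 dB
∠(j1300 + 1.19) = arctan(1300/1.19) = 89.95°
∠(j1300 + 37.4) = arctan(1300/37.4) = 88.35°
∠(j1300 + 89) = arctan(1300/89) = 86.08°
∠G(j1300) = 89.95° − (88.35° + 86.08°) = -84.49°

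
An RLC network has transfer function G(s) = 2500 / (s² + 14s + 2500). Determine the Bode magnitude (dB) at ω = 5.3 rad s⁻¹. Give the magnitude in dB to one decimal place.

0.1 dB

|(j5.3)² + 14(j5.3) + 2500| = |2471.9 + j74.2| = 2473
|G(j5.3)| = 2500 / 2473 = 1.0109
20 log₁₀(1.0109) = 0.09 dB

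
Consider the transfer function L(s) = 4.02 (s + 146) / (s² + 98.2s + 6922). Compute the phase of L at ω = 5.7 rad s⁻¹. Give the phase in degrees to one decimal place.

-2.4°

∠(j5.7 + 146) = arctan(5.7/146) = 2.24°
∠[(j5.7)² + 98.2(j5.7) + 6922] = ∠[6889.5 + j559.74] = 4.64°
∠L(j5.7) = 2.24° − 4.64° = -2.41°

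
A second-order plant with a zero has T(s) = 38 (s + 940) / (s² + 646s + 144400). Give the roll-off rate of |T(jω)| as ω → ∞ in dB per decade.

-20 dB/decade

With 1 zero and 2 poles, the high-frequency asymptotic slope is 20 × (1 − 2) = -20 dB/decade.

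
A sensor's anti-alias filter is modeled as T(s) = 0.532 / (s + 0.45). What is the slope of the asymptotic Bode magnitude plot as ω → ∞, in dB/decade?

With 0 zeros and 1 pole, the high-frequency asymptotic slope is 20 × (0 − 1) = -20 dB/decade.

-20 dB/decade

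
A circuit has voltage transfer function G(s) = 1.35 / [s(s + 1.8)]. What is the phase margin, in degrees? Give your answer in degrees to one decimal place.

Gain crossover: |G(jω)| = 1 at ω ≈ 0.699 rad/s.
∠G(j0.699) = −90° − arctan(0.699/1.8) ≈ -111.23°
PM = 180° + (-111.23°) = 68.77°

68.8°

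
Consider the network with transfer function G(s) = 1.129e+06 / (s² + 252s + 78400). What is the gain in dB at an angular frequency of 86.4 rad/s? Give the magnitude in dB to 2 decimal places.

|(j86.4)² + 252(j86.4) + 78400| = |70935 + j21773| = 7.42e+04
|G(j86.4)| = 1.129e+06 / 7.42e+04 = 15.215
20 log₁₀(15.215) = 23.646 dB

23.65 dB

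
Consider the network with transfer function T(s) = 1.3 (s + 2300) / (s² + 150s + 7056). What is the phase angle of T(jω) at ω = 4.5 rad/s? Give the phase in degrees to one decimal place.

-5.4 deg

∠(j4.5 + 2300) = arctan(4.5/2300) = 0.11°
∠[(j4.5)² + 150(j4.5) + 7056] = ∠[7035.8 + j675] = 5.48°
∠T(j4.5) = 0.11° − 5.48° = -5.37°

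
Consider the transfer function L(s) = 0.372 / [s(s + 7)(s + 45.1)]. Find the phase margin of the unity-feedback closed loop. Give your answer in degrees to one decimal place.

90.0°

Gain crossover: |L(jω)| = 1 at ω ≈ 0.00118 rad s⁻¹.
∠L(j0.00118) = −90° − arctan(0.00118/7) − arctan(0.00118/45.1) ≈ -90.01°
PM = 180° + (-90.01°) = 89.99°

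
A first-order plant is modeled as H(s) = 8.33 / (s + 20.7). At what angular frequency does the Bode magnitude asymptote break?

20.7 rad/sec

The single real pole at s = −20.7 gives a corner at ω = 20.7 rad/sec.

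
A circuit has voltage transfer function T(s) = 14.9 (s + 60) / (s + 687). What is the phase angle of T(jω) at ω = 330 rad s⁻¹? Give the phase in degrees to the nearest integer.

∠(j330 + 60) = arctan(330/60) = 79.70°
∠(j330 + 687) = arctan(330/687) = 25.66°
∠T(j330) = 79.70° − 25.66° = 54.04°

54°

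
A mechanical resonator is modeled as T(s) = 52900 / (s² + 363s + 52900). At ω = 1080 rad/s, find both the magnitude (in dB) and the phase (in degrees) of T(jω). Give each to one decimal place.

|(j1080)² + 363(j1080) + 52900| = |-1.1135e+06 + j3.9204e+05| = 1.18e+06
|T(j1080)| = 52900 / 1.18e+06 = 0.044812
20 log₁₀(0.044812) = -26.97 dB
∠[(j1080)² + 363(j1080) + 52900] = ∠[-1.1135e+06 + j3.9204e+05] = 160.60°
∠T(j1080) = −160.60° = -160.60°

|T| = -27.0 dB, ∠T = -160.6°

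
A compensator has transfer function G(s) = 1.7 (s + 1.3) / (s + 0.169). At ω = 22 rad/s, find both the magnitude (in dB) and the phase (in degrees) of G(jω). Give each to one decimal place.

|j22 + 1.3| = √(22² + 1.3²) = 22.04
|j22 + 0.169| = √(22² + 0.169²) = 22
|G(j22)| = 1.7 × 22.04 / 22 = 1.7029
20 log₁₀(1.7029) = 4.62 dB
∠(j22 + 1.3) = arctan(22/1.3) = 86.62°
∠(j22 + 0.169) = arctan(22/0.169) = 89.56°
∠G(j22) = 86.62° − 89.56° = -2.94°

|G| = 4.6 dB, ∠G = -2.9°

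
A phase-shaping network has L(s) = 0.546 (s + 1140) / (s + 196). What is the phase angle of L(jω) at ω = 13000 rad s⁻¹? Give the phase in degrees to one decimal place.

∠(j13000 + 1140) = arctan(13000/1140) = 84.99°
∠(j13000 + 196) = arctan(13000/196) = 89.14°
∠L(j13000) = 84.99° − 89.14° = -4.15°

-4.1°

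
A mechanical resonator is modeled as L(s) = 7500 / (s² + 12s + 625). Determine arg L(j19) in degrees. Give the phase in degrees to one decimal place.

∠[(j19)² + 12(j19) + 625] = ∠[264 + j228] = 40.82°
∠L(j19) = −40.82° = -40.82°

-40.8°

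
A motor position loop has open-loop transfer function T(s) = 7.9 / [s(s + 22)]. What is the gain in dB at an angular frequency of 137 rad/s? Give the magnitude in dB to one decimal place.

-67.6 dB

|j137 + 22| = √(137² + 22²) = 138.8
|j137| = 137
|T(j137)| = 7.9 / (138.8 × 137) = 0.00041558
20 log₁₀(0.00041558) = -67.63 dB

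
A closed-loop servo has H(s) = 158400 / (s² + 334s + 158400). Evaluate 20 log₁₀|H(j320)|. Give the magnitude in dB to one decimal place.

2.4 dB

|(j320)² + 334(j320) + 158400| = |56000 + j1.0688e+05| = 1.207e+05
|H(j320)| = 158400 / 1.207e+05 = 1.3128
20 log₁₀(1.3128) = 2.36 dB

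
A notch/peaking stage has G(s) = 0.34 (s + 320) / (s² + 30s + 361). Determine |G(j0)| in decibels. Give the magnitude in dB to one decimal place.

-10.4 dB

G(0) = 0.34 × 320 / 361 = 0.30139
20 log₁₀(0.30139) = -10.42 dB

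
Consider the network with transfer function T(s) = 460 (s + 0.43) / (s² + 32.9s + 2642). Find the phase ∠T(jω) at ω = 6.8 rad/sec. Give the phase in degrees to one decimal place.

∠(j6.8 + 0.43) = arctan(6.8/0.43) = 86.38°
∠[(j6.8)² + 32.9(j6.8) + 2642] = ∠[2595.8 + j223.72] = 4.93°
∠T(j6.8) = 86.38° − 4.93° = 81.46°

81.5°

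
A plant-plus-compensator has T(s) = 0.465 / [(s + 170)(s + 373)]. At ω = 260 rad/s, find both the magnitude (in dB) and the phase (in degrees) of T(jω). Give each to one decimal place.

|j260 + 170| = √(260² + 170²) = 310.6
|j260 + 373| = √(260² + 373²) = 454.7
|T(j260)| = 0.465 / (310.6 × 454.7) = 3.2922e-06
20 log₁₀(3.2922e-06) = -109.65 dB
∠(j260 + 170) = arctan(260/170) = 56.82°
∠(j260 + 373) = arctan(260/373) = 34.88°
∠T(j260) = − (56.82° + 34.88°) = -91.70°

|T| = -109.7 dB, ∠T = -91.7°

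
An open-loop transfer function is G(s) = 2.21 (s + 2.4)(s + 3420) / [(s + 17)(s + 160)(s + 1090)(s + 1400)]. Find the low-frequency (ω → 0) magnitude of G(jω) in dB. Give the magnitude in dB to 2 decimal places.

G(0) = 2.21 × 2.4 × 3420 / (17 × 160 × 1090 × 1400) = 4.3702e-06
20 log₁₀(4.3702e-06) = -107.190 dB

-107.19 dB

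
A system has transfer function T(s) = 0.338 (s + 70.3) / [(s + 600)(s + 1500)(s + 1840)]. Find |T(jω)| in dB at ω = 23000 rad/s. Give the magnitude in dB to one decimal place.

-183.9 dB

|j23000 + 70.3| = √(23000² + 70.3²) = 2.3e+04
|j23000 + 600| = √(23000² + 600²) = 2.301e+04
|j23000 + 1500| = √(23000² + 1500²) = 2.305e+04
|j23000 + 1840| = √(23000² + 1840²) = 2.307e+04
|T(j23000)| = 0.338 × 2.3e+04 / (2.301e+04 × 2.305e+04 × 2.307e+04) = 6.3534e-10
20 log₁₀(6.3534e-10) = -183.94 dB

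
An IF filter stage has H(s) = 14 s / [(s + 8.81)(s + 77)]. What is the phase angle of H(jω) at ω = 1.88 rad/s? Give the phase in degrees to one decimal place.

76.6°

∠(j1.88) = 90.00°
∠(j1.88 + 8.81) = arctan(1.88/8.81) = 12.05°
∠(j1.88 + 77) = arctan(1.88/77) = 1.40°
∠H(j1.88) = 90.00° − (12.05° + 1.40°) = 76.56°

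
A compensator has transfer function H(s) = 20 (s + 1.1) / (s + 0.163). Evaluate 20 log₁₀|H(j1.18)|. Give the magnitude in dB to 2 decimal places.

28.65 dB

|j1.18 + 1.1| = √(1.18² + 1.1²) = 1.613
|j1.18 + 0.163| = √(1.18² + 0.163²) = 1.191
|H(j1.18)| = 20 × 1.613 / 1.191 = 27.085
20 log₁₀(27.085) = 28.655 dB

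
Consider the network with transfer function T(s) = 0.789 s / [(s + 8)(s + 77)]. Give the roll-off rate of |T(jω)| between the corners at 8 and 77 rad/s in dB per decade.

0 dB/decade

In this band the factors already past their corner are: 1 differentiator zero, pole at 8; net slope = 0 dB/decade.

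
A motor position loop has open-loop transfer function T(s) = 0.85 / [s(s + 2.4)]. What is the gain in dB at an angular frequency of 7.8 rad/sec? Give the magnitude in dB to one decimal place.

|j7.8 + 2.4| = √(7.8² + 2.4²) = 8.161
|j7.8| = 7.8
|T(j7.8)| = 0.85 / (8.161 × 7.8) = 0.013353
20 log₁₀(0.013353) = -37.49 dB

-37.5 dB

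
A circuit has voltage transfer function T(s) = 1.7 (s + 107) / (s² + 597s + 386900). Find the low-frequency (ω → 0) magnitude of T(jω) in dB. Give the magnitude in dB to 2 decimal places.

T(0) = 1.7 × 107 / 386900 = 0.00047015
20 log₁₀(0.00047015) = -66.555 dB

-66.56 dB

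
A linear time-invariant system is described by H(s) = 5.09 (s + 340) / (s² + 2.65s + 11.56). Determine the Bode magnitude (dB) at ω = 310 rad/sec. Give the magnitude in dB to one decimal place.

-32.3 dB

|j310 + 340| = √(310² + 340²) = 460.1
|(j310)² + 2.65(j310) + 11.56| = |-96088 + j821.5| = 9.609e+04
|H(j310)| = 5.09 × 460.1 / 9.609e+04 = 0.024372
20 log₁₀(0.024372) = -32.26 dB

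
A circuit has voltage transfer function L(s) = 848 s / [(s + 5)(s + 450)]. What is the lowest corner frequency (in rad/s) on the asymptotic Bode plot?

Break frequencies occur at each pole and zero magnitude: 5 rad/s, 450 rad/s.
The lowest is 5 rad/s.

5 rad/s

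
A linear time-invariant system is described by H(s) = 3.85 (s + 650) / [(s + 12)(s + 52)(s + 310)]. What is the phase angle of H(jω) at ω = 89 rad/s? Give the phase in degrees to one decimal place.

∠(j89 + 650) = arctan(89/650) = 7.80°
∠(j89 + 12) = arctan(89/12) = 82.32°
∠(j89 + 52) = arctan(89/52) = 59.70°
∠(j89 + 310) = arctan(89/310) = 16.02°
∠H(j89) = 7.80° − (82.32° + 59.70° + 16.02°) = -150.25°

-150.2°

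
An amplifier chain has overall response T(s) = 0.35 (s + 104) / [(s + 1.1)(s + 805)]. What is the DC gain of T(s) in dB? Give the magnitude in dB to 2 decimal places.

T(0) = 0.35 × 104 / (1.1 × 805) = 0.041107
20 log₁₀(0.041107) = -27.722 dB

-27.72 dB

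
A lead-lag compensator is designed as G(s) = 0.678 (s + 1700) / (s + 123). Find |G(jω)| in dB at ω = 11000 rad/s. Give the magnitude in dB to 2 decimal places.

-3.27 dB

|j11000 + 1700| = √(11000² + 1700²) = 1.113e+04
|j11000 + 123| = √(11000² + 123²) = 1.1e+04
|G(j11000)| = 0.678 × 1.113e+04 / 1.1e+04 = 0.68601
20 log₁₀(0.68601) = -3.273 dB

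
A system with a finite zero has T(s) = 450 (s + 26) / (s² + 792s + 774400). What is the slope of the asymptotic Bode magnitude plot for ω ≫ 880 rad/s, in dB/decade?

With 1 zero and 2 poles, the high-frequency asymptotic slope is 20 × (1 − 2) = -20 dB/decade.

-20 dB/decade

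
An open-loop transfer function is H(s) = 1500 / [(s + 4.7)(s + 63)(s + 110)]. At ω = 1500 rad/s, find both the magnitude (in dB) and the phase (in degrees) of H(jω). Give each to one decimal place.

|j1500 + 4.7| = √(1500² + 4.7²) = 1500
|j1500 + 63| = √(1500² + 63²) = 1501
|j1500 + 110| = √(1500² + 110²) = 1504
|H(j1500)| = 1500 / (1500 × 1501 × 1504) = 4.4286e-07
20 log₁₀(4.4286e-07) = -127.07 dB
∠(j1500 + 4.7) = arctan(1500/4.7) = 89.82°
∠(j1500 + 63) = arctan(1500/63) = 87.59°
∠(j1500 + 110) = arctan(1500/110) = 85.81°
∠H(j1500) = − (89.82° + 87.59° + 85.81°) = -263.22°

|H| = -127.1 dB, ∠H = -263.2 deg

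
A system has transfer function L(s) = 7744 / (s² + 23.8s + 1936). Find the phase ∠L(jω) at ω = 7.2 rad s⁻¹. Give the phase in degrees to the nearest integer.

-5°

∠[(j7.2)² + 23.8(j7.2) + 1936] = ∠[1884.2 + j171.36] = 5.20°
∠L(j7.2) = −5.20° = -5.20°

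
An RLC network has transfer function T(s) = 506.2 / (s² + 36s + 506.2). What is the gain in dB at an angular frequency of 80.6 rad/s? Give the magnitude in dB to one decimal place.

|(j80.6)² + 36(j80.6) + 506.2| = |-5990.2 + j2901.6| = 6656
|T(j80.6)| = 506.2 / 6656 = 0.076053
20 log₁₀(0.076053) = -22.38 dB

-22.4 dB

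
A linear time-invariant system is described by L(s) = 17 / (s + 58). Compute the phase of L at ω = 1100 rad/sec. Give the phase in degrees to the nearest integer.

∠(j1100 + 58) = arctan(1100/58) = 86.98°
∠L(j1100) = −86.98° = -86.98°

-87°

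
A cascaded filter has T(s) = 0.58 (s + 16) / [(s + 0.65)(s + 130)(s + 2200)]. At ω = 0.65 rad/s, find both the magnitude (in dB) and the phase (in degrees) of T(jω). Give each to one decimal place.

|j0.65 + 16| = √(0.65² + 16²) = 16.01
|j0.65 + 0.65| = √(0.65² + 0.65²) = 0.9192
|j0.65 + 130| = √(0.65² + 130²) = 130
|j0.65 + 2200| = √(0.65² + 2200²) = 2200
|T(j0.65)| = 0.58 × 16.01 / (0.9192 × 130 × 2200) = 3.5327e-05
20 log₁₀(3.5327e-05) = -89.04 dB
∠(j0.65 + 16) = arctan(0.65/16) = 2.33°
∠(j0.65 + 0.65) = arctan(0.65/0.65) = 45.00°
∠(j0.65 + 130) = arctan(0.65/130) = 0.29°
∠(j0.65 + 2200) = arctan(0.65/2200) = 0.02°
∠T(j0.65) = 2.33° − (45.00° + 0.29° + 0.02°) = -42.98°

|T| = -89.0 dB, ∠T = -43.0°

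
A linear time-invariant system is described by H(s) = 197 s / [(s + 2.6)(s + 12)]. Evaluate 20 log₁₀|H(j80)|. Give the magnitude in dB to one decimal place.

|j80| = 80
|j80 + 2.6| = √(80² + 2.6²) = 80.04
|j80 + 12| = √(80² + 12²) = 80.89
|H(j80)| = 197 × 80 / (80.04 × 80.89) = 2.434
20 log₁₀(2.434) = 7.73 dB

7.7 dB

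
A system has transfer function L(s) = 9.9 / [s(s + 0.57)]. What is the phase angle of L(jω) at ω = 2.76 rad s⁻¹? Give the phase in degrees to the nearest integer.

∠(j2.76 + 0.57) = arctan(2.76/0.57) = 78.33°
∠(j2.76) = 90.00°
∠L(j2.76) = − (78.33° + 90.00°) = -168.33°

-168 deg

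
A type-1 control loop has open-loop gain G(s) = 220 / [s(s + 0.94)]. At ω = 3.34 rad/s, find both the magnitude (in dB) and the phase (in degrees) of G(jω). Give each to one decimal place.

|G| = 25.6 dB, ∠G = -164.3°

|j3.34 + 0.94| = √(3.34² + 0.94²) = 3.47
|j3.34| = 3.34
|G(j3.34)| = 220 / (3.47 × 3.34) = 18.984
20 log₁₀(18.984) = 25.57 dB
∠(j3.34 + 0.94) = arctan(3.34/0.94) = 74.28°
∠(j3.34) = 90.00°
∠G(j3.34) = − (74.28° + 90.00°) = -164.28°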